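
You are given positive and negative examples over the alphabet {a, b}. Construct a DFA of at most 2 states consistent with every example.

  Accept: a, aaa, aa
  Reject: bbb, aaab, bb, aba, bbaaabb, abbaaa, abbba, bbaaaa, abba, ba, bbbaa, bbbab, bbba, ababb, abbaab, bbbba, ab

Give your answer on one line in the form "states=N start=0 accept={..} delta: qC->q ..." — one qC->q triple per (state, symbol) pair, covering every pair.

Grow the machine one transition at a time. Run the examples from 0; the earliest place one falls off (shortest prefix, ties alphabetical) gets sent to the lowest-numbered state that keeps every Accept/Reject pair distinguishable — a pair clashes when both reach the same state with identical unread suffix — and to a fresh state only if none does.
a: 0a undefined. 0a->0: ok.
b: 0b undefined. 0b->0: no, a/bbb meet in 0. Open state 1: 0b->1.
ba: 1a undefined. 1a->0: no, a/aba meet in 0. 1a->1: ok.
bb: 1b undefined. 1b->0: no, a/bb meet in 0. 1b->1: ok.
All examples now run through 2 states with every (state, symbol) defined. Accept strings end in {0}, Reject strings end in {1}; accept={0}.

states=2 start=0 accept={0} delta: 0a->0 0b->1 1a->1 1b->1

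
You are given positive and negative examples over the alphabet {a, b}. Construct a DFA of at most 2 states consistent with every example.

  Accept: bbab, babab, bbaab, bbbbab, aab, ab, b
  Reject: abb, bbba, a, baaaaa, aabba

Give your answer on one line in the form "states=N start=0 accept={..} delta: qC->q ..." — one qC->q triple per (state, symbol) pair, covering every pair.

states=2 start=0 accept={1} delta: 0a->0 0b->1 1a->0 1b->0

Fold the examples into a partial DFA from state 0: repeatedly fix the first undefined (state, symbol) met by the shortest-then-alphabetical prefix, trying targets in increasing order and rejecting any under which an Accept and a Reject string meet in one state with the same remainder; add a state when all current targets are rejected. Accepting states are where Accept strings end.
a: 0a undefined. 0a->0: ok.
b: 0b undefined. 0b->0: no, bbab/abb meet in 0. Open state 1: 0b->1.
ba: 1a undefined. 1a->0: ok.
bb: 1b undefined. 1b->0: ok.
All examples now run through 2 states with every (state, symbol) defined. Accept strings end in {1}, Reject strings end in {0}; accept={1}.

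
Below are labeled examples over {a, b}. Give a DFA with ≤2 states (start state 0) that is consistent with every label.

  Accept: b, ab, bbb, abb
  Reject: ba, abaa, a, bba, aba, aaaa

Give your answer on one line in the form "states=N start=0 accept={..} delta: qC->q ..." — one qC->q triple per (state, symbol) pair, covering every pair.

states=2 start=0 accept={1} delta: 0a->0 0b->1 1a->0 1b->1

Fold the examples into a partial DFA from state 0: repeatedly fix the first undefined (state, symbol) met by the shortest-then-alphabetical prefix, trying targets in increasing order and rejecting any under which an Accept and a Reject string meet in one state with the same remainder; add a state when all current targets are rejected. Accepting states are where Accept strings end.
a: 0a undefined. 0a->0: ok.
b: 0b undefined. 0b->0: no, b/ba meet in 0. Open state 1: 0b->1.
ba: 1a undefined. 1a->0: ok.
bb: 1b undefined. 1b->0: no, abb/ba meet in 0. 1b->1: ok.
All examples now run through 2 states with every (state, symbol) defined. Accept strings end in {1}, Reject strings end in {0}; accept={1}.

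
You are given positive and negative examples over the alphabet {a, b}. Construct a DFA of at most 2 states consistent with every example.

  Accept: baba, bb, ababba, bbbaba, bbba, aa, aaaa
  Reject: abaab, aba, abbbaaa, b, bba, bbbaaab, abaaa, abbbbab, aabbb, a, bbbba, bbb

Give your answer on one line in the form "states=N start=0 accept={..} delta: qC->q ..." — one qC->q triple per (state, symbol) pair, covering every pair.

Grow the machine one transition at a time. Run the examples from 0; the earliest place one falls off (shortest prefix, ties alphabetical) gets sent to the lowest-numbered state that keeps every Accept/Reject pair distinguishable — a pair clashes when both reach the same state with identical unread suffix — and to a fresh state only if none does.
a: 0a undefined. 0a->0: no, aa/a meet in 0. Open state 1: 0a->1.
b: 0b undefined. 0b->0: no, baba/aba meet in 1 with "ba" left. 0b->1: ok.
aa: 1a undefined. 1a->0: ok.
ab: 1b undefined. 1b->0: ok.
All examples now run through 2 states with every (state, symbol) defined. Accept strings end in {0}, Reject strings end in {1}; accept={0}.

states=2 start=0 accept={0} delta: 0a->1 0b->1 1a->0 1b->0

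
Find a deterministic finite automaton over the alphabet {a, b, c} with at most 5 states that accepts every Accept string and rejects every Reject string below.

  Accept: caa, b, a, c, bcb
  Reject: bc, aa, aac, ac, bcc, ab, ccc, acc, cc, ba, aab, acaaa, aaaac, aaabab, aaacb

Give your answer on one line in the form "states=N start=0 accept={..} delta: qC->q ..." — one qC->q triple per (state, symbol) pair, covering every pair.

states=5 start=0 accept={1,4} delta: 0a->1 0b->1 0c->1 1a->2 1b->0 1c->3 2a->4 2b->0 2c->0 3a->0 3b->1 3c->0 4a->1 4b->0 4c->1

State merging on the prefix tree: take the shortest (then alphabetical) example prefix whose next move is undefined and point that move at state 0, else 1, else 2, ...; a target is out if some Accept/Reject pair would then sit in one state with the same input left (inseparable). If every existing state is out, open a new one.
a: 0a undefined. 0a->0: no, b/ab meet in 0 with "b" left. Open state 1: 0a->1.
b: 0b undefined. 0b->0: no, a/ba meet in 1. 0b->1: ok.
c: 0c undefined. 0c->0: no, caa/aa meet in 1 with "a" left. 0c->1: ok.
aa: 1a undefined. 1a->0: no, caa/aac meet in 1. 1a->1: no, caa/aa meet in 1. Open state 2: 1a->2.
ab: 1b undefined. 1b->0: ok.
ac: 1c undefined. 1c->0: no, caa/acaaa meet in 2 with "a" left. 1c->1: no, b/bc meet in 1. 1c->2: no, bcb/aab meet in 2 with "b" left. Open state 3: 1c->3.
aaa: 2a undefined. 2a->0: no, caa/ab meet in 0. 2a->1: no, bcb/aaacb meet in 3 with "b" left. 2a->2: no, caa/aa meet in 2. 2a->3: no, caa/bc meet in 3. Open state 4: 2a->4.
aab: 2b undefined. 2b->0: ok.
aac: 2c undefined. 2c->0: ok.
aca: 3a undefined. 3a->0: ok.
acc: 3c undefined. 3c->0: ok.
bcb: 3b undefined. 3b->0: no, bcb/aac meet in 0. 3b->1: ok.
aaaa: 4a undefined. 4a->0: no, b/aaaac meet in 1. 4a->1: ok.
aaab: 4b undefined. 4b->0: ok.
aaac: 4c undefined. 4c->0: no, b/aaacb meet in 1. 4c->1: ok.
All examples now run through 5 states with every (state, symbol) defined. Accept strings end in {1,4}, Reject strings end in {0,2,3}; accept={1,4}.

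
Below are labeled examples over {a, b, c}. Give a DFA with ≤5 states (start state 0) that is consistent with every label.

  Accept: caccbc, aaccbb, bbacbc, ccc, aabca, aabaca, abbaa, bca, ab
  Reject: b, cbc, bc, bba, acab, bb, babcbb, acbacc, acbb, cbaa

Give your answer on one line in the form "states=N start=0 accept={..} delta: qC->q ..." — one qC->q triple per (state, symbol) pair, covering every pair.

State merging on the prefix tree: take the shortest (then alphabetical) example prefix whose next move is undefined and point that move at state 0, else 1, else 2, ...; a target is out if some Accept/Reject pair would then sit in one state with the same input left (inseparable). If every existing state is out, open a new one.
a: 0a undefined. 0a->0: no, ab/b meet in 0 with "b" left. Open state 1: 0a->1.
b: 0b undefined. 0b->0: ok.
c: 0c undefined. 0c->0: no, ccc/b meet in 0. 0c->1: ok.
aa: 1a undefined. 1a->0: no, aaccbb/acbb meet in 1 with "cbb" left. 1a->1: no, bca/bc meet in 1. Open state 2: 1a->2.
ab: 1b undefined. 1b->0: no, abbaa/cbaa meet in 2. 1b->1: no, abbaa/cbaa meet in 2 with "a" left. 1b->2: ok.
ac: 1c undefined. 1c->0: no, bbacbc/bc meet in 1. 1c->1: no, bbacbc/cbc meet in 2 with "c" left. 1c->2: no, ccc/cbc meet in 2 with "c" left. Open state 3: 1c->3.
aab: 2b undefined. 2b->0: ok.
aac: 2c undefined. 2c->0: no, caccbc/b meet in 0. 2c->1: no, aaccbb/acbb meet in 3 with "bb" left. 2c->2: no, caccbc/bc meet in 1. 2c->3: ok.
aca: 3a undefined. 3a->0: no, aabaca/b meet in 0. 3a->1: no, aabca/acab meet in 2. 3a->2: ok.
acb: 3b undefined. 3b->0: no, bbacbc/bc meet in 1. 3b->1: no, bbacbc/cbc meet in 3. 3b->2: no, bbacbc/cbc meet in 3. 3b->3: no, bbacbc/acbacc meet in 3 with "c" left. Open state 4: 3b->4.
cba: 2a undefined. 2a->0: ok.
ccc: 3c undefined. 3c->0: no, caccbc/bc meet in 1. 3c->1: no, caccbc/cbc meet in 3. 3c->2: no, caccbc/bc meet in 1. 3c->3: no, aaccbb/babcbb meet in 4 with "b" left. 3c->4: ok.
acba: 4a undefined. 4a->0: ok.
acbb: 4b undefined. 4b->0: no, caccbc/bc meet in 1. 4b->1: no, caccbc/cbc meet in 3. 4b->2: no, caccbc/cbc meet in 3. 4b->3: ok.
bbacbc: 4c undefined. 4c->0: no, bbacbc/b meet in 0. 4c->1: no, bbacbc/bc meet in 1. 4c->2: ok.
All examples now run through 5 states with every (state, symbol) defined. Accept strings end in {2,4}, Reject strings end in {0,1,3}; accept={2,4}.

states=5 start=0 accept={2,4} delta: 0a->1 0b->0 0c->1 1a->2 1b->2 1c->3 2a->0 2b->0 2c->3 3a->2 3b->4 3c->4 4a->0 4b->3 4c->2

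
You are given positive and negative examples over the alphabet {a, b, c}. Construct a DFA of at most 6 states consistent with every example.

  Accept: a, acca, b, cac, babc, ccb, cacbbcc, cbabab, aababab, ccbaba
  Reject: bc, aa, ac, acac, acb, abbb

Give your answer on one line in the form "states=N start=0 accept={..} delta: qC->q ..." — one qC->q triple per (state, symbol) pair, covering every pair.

states=5 start=0 accept={0,1,4} delta: 0a->1 0b->0 0c->2 1a->2 1b->2 1c->3 2a->2 2b->1 2c->4 3a->0 3b->2 3c->0 4a->0 4b->4 4c->2

Grow the machine one transition at a time. Run the examples from 0; the earliest place one falls off (shortest prefix, ties alphabetical) gets sent to the lowest-numbered state that keeps every Accept/Reject pair distinguishable — a pair clashes when both reach the same state with identical unread suffix — and to a fresh state only if none does.
a: 0a undefined. 0a->0: no, a/aa meet in 0. Open state 1: 0a->1.
b: 0b undefined. 0b->0: ok.
c: 0c undefined. 0c->0: no, b/bc meet in 0. 0c->1: no, a/bc meet in 1. Open state 2: 0c->2.
aa: 1a undefined. 1a->0: no, b/aa meet in 0. 1a->1: no, a/aa meet in 1. 1a->2: ok.
ab: 1b undefined. 1b->0: no, b/abbb meet in 0. 1b->1: no, a/abbb meet in 1. 1b->2: ok.
ac: 1c undefined. 1c->0: no, b/ac meet in 0. 1c->1: no, a/ac meet in 1. 1c->2: no, cac/acac meet in 2 with "ac" left. Open state 3: 1c->3.
ca: 2a undefined. 2a->0: no, cac/bc meet in 2. 2a->1: no, cac/ac meet in 3. 2a->2: ok.
cb: 2b undefined. 2b->0: no, b/abbb meet in 0. 2b->1: ok.
cc: 2c undefined. 2c->0: no, ccbaba/bc meet in 2. 2c->1: no, ccb/bc meet in 2. 2c->2: no, cac/bc meet in 2. 2c->3: no, cac/ac meet in 3. Open state 4: 2c->4.
aca: 3a undefined. 3a->0: ok.
acb: 3b undefined. 3b->0: no, b/acb meet in 0. 3b->1: no, a/acb meet in 1. 3b->2: ok.
acc: 3c undefined. 3c->0: ok.
ccb: 4b undefined. 4b->0: no, ccbaba/bc meet in 2. 4b->1: no, ccbaba/bc meet in 2. 4b->2: no, ccb/bc meet in 2. 4b->3: no, ccb/ac meet in 3. 4b->4: ok.
ccba: 4a undefined. 4a->0: ok.
cacbbc: 4c undefined. 4c->0: no, cacbbcc/bc meet in 2. 4c->1: no, cacbbcc/ac meet in 3. 4c->2: ok.
All examples now run through 5 states with every (state, symbol) defined. Accept strings end in {0,1,4}, Reject strings end in {2,3}; accept={0,1,4}.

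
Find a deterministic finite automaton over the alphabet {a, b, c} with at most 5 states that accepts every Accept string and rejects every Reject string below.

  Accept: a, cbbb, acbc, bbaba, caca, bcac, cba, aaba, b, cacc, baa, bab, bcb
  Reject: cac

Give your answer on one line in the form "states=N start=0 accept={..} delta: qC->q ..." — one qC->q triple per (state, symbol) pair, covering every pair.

State merging on the prefix tree: take the shortest (then alphabetical) example prefix whose next move is undefined and point that move at state 0, else 1, else 2, ...; a target is out if some Accept/Reject pair would then sit in one state with the same input left (inseparable). If every existing state is out, open a new one.
a: 0a undefined. 0a->0: ok.
b: 0b undefined. 0b->0: no, bcac/cac meet in 0 with "cac" left. Open state 1: 0b->1.
c: 0c undefined. 0c->0: no, a/cac meet in 0. 0c->1: ok.
ba: 1a undefined. 1a->0: no, b/cac meet in 1. 1a->1: ok.
bb: 1b undefined. 1b->0: ok.
bc: 1c undefined. 1c->0: no, a/cac meet in 0. 1c->1: no, acbc/cac meet in 1. Open state 2: 1c->2.
bca: 2a undefined. 2a->0: ok.
bcb: 2b undefined. 2b->0: ok.
cacc: 2c undefined. 2c->0: ok.
All examples now run through 3 states with every (state, symbol) defined. Accept strings end in {0,1}, Reject strings end in {2}; accept={0,1}.

states=3 start=0 accept={0,1} delta: 0a->0 0b->1 0c->1 1a->1 1b->0 1c->2 2a->0 2b->0 2c->0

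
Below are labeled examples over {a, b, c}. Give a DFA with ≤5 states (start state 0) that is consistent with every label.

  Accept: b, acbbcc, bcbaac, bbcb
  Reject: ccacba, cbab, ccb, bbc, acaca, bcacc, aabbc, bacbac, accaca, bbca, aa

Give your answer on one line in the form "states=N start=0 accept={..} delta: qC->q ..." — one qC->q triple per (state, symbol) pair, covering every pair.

Grow the machine one transition at a time. Run the examples from 0; the earliest place one falls off (shortest prefix, ties alphabetical) gets sent to the lowest-numbered state that keeps every Accept/Reject pair distinguishable — a pair clashes when both reach the same state with identical unread suffix — and to a fresh state only if none does.
a: 0a undefined. 0a->0: ok.
b: 0b undefined. 0b->0: no, b/aa meet in 0. Open state 1: 0b->1.
c: 0c undefined. 0c->0: no, b/ccb meet in 1. 0c->1: ok.
ba: 1a undefined. 1a->0: ok.
bb: 1b undefined. 1b->0: no, b/cbab meet in 1. 1b->1: no, b/cbab meet in 1. Open state 2: 1b->2.
bc: 1c undefined. 1c->0: no, b/ccb meet in 1. 1c->1: no, b/bcacc meet in 1. 1c->2: ok.
bbc: 2c undefined. 2c->0: ok.
bca: 2a undefined. 2a->0: no, b/cbab meet in 1. 2a->1: no, b/accaca meet in 1. 2a->2: no, b/bcacc meet in 1. Open state 3: 2a->3.
bcb: 2b undefined. 2b->0: ok.
bcac: 3c undefined. 3c->0: no, b/bcacc meet in 1. 3c->1: no, b/bacbac meet in 1. 3c->2: no, acbbcc/bacbac meet in 2. 3c->3: ok.
cbab: 3b undefined. 3b->0: ok.
accaca: 3a undefined. 3a->0: ok.
All examples now run through 4 states with every (state, symbol) defined. Accept strings end in {1,2}, Reject strings end in {0,3}; accept={1,2}.

states=4 start=0 accept={1,2} delta: 0a->0 0b->1 0c->1 1a->0 1b->2 1c->2 2a->3 2b->0 2c->0 3a->0 3b->0 3c->3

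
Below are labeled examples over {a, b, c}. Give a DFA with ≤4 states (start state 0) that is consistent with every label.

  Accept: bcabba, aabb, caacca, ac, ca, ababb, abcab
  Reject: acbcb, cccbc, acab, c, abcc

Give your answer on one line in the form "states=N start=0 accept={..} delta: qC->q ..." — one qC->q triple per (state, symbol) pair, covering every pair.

State merging on the prefix tree: take the shortest (then alphabetical) example prefix whose next move is undefined and point that move at state 0, else 1, else 2, ...; a target is out if some Accept/Reject pair would then sit in one state with the same input left (inseparable). If every existing state is out, open a new one.
a: 0a undefined. 0a->0: no, ac/c meet in 0 with "c" left. Open state 1: 0a->1.
b: 0b undefined. 0b->0: ok.
c: 0c undefined. 0c->0: ok.
aa: 1a undefined. 1a->0: no, aabb/cccbc meet in 0. 1a->1: ok.
ab: 1b undefined. 1b->0: no, aabb/cccbc meet in 0. 1b->1: no, abcab/acab meet in 1 with "cab" left. Open state 2: 1b->2.
ac: 1c undefined. 1c->0: no, ac/acbcb meet in 0. 1c->1: ok.
aba: 2a undefined. 2a->0: no, ababb/cccbc meet in 0. 2a->1: ok.
abc: 2c undefined. 2c->0: no, abcab/acab meet in 2. 2c->1: no, caacca/abcc meet in 1. 2c->2: no, aabb/acbcb meet in 2 with "b" left. Open state 3: 2c->3.
aabb: 2b undefined. 2b->0: no, aabb/cccbc meet in 0. 2b->1: ok.
abca: 3a undefined. 3a->0: no, abcab/cccbc meet in 0. 3a->1: no, abcab/acab meet in 2. 3a->2: ok.
abcc: 3c undefined. 3c->0: ok.
acbcb: 3b undefined. 3b->0: ok.
All examples now run through 4 states with every (state, symbol) defined. Accept strings end in {1}, Reject strings end in {0,2}; accept={1}.

states=4 start=0 accept={1} delta: 0a->1 0b->0 0c->0 1a->1 1b->2 1c->1 2a->1 2b->1 2c->3 3a->2 3b->0 3c->0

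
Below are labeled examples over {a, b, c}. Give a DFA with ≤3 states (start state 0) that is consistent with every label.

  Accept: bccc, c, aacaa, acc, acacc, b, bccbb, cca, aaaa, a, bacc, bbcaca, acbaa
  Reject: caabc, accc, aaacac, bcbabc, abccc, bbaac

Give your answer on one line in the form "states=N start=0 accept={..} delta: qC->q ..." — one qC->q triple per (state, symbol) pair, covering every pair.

states=3 start=0 accept={0,1} delta: 0a->1 0b->0 0c->0 1a->1 1b->1 1c->2 2a->1 2b->0 2c->1

Fold the examples into a partial DFA from state 0: repeatedly fix the first undefined (state, symbol) met by the shortest-then-alphabetical prefix, trying targets in increasing order and rejecting any under which an Accept and a Reject string meet in one state with the same remainder; add a state when all current targets are rejected. Accepting states are where Accept strings end.
a: 0a undefined. 0a->0: no, bccc/abccc meet in 0 with "bccc" left. Open state 1: 0a->1.
b: 0b undefined. 0b->0: ok.
c: 0c undefined. 0c->0: ok.
aa: 1a undefined. 1a->0: no, bccc/caabc meet in 0. 1a->1: ok.
ab: 1b undefined. 1b->0: no, bccc/caabc meet in 0. 1b->1: ok.
ac: 1c undefined. 1c->0: no, bccc/caabc meet in 0. 1c->1: no, aacaa/caabc meet in 1. Open state 2: 1c->2.
aca: 2a undefined. 2a->0: no, bccc/aaacac meet in 0. 2a->1: ok.
acb: 2b undefined. 2b->0: ok.
acc: 2c undefined. 2c->0: no, bccc/accc meet in 0. 2c->1: ok.
All examples now run through 3 states with every (state, symbol) defined. Accept strings end in {0,1}, Reject strings end in {2}; accept={0,1}.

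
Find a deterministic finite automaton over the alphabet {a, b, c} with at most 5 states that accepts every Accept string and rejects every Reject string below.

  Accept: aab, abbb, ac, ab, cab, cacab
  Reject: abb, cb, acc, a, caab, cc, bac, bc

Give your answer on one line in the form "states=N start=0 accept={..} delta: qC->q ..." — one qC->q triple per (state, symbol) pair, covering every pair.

states=3 start=0 accept={1} delta: 0a->0 0b->1 0c->1 1a->2 1b->0 1c->0 2a->1 2b->1 2c->0

Fold the examples into a partial DFA from state 0: repeatedly fix the first undefined (state, symbol) met by the shortest-then-alphabetical prefix, trying targets in increasing order and rejecting any under which an Accept and a Reject string meet in one state with the same remainder; add a state when all current targets are rejected. Accepting states are where Accept strings end.
a: 0a undefined. 0a->0: ok.
b: 0b undefined. 0b->0: no, aab/abb meet in 0. Open state 1: 0b->1.
c: 0c undefined. 0c->0: no, aab/cb meet in 1. 0c->1: ok.
ba: 1a undefined. 1a->0: no, aab/caab meet in 1. 1a->1: no, cab/abb meet in 1 with "b" left. Open state 2: 1a->2.
bc: 1c undefined. 1c->0: ok.
cb: 1b undefined. 1b->0: ok.
bac: 2c undefined. 2c->0: ok.
caa: 2a undefined. 2a->0: no, aab/caab meet in 1. 2a->1: ok.
cab: 2b undefined. 2b->0: no, cab/abb meet in 0. 2b->1: ok.
All examples now run through 3 states with every (state, symbol) defined. Accept strings end in {1}, Reject strings end in {0}; accept={1}.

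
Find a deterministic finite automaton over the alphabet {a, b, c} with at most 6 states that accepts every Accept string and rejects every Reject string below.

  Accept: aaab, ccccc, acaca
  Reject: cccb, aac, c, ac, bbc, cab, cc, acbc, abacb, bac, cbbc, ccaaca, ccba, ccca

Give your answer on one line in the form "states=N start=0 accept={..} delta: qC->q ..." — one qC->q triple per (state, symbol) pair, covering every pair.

states=4 start=0 accept={0,3} delta: 0a->0 0b->0 0c->1 1a->1 1b->1 1c->2 2a->0 2b->1 2c->3 3a->1 3b->1 3c->2

State merging on the prefix tree: take the shortest (then alphabetical) example prefix whose next move is undefined and point that move at state 0, else 1, else 2, ...; a target is out if some Accept/Reject pair would then sit in one state with the same input left (inseparable). If every existing state is out, open a new one.
a: 0a undefined. 0a->0: ok.
b: 0b undefined. 0b->0: ok.
c: 0c undefined. 0c->0: no, aaab/cccb meet in 0. Open state 1: 0c->1.
ca: 1a undefined. 1a->0: no, aaab/cab meet in 0. 1a->1: ok.
cb: 1b undefined. 1b->0: no, aaab/cab meet in 0. 1b->1: ok.
cc: 1c undefined. 1c->0: no, aaab/cc meet in 0. 1c->1: no, ccccc/cccb meet in 1. Open state 2: 1c->2.
cca: 2a undefined. 2a->0: ok.
ccb: 2b undefined. 2b->0: no, aaab/ccba meet in 0. 2b->1: ok.
ccc: 2c undefined. 2c->0: no, aaab/cccb meet in 0. 2c->1: no, ccccc/cccb meet in 1. 2c->2: no, aaab/ccca meet in 0. Open state 3: 2c->3.
ccca: 3a undefined. 3a->0: no, aaab/ccca meet in 0. 3a->1: ok.
cccb: 3b undefined. 3b->0: no, aaab/cccb meet in 0. 3b->1: ok.
cccc: 3c undefined. 3c->0: no, ccccc/cccb meet in 1. 3c->1: no, ccccc/cc meet in 2. 3c->2: ok.
All examples now run through 4 states with every (state, symbol) defined. Accept strings end in {0,3}, Reject strings end in {1,2}; accept={0,3}.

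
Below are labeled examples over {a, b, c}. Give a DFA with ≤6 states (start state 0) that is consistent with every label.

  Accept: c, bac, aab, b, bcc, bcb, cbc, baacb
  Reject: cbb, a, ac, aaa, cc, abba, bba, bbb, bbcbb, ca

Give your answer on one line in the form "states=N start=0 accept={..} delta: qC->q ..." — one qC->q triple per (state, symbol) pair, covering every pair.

states=4 start=0 accept={2} delta: 0a->1 0b->2 0c->2 1a->0 1b->0 1c->0 2a->0 2b->3 2c->0 3a->0 3b->0 3c->2

Fold the examples into a partial DFA from state 0: repeatedly fix the first undefined (state, symbol) met by the shortest-then-alphabetical prefix, trying targets in increasing order and rejecting any under which an Accept and a Reject string meet in one state with the same remainder; add a state when all current targets are rejected. Accepting states are where Accept strings end.
a: 0a undefined. 0a->0: no, c/ac meet in 0 with "c" left. Open state 1: 0a->1.
b: 0b undefined. 0b->0: no, bac/ac meet in 1 with "c" left. 0b->1: no, b/a meet in 1. Open state 2: 0b->2.
c: 0c undefined. 0c->0: no, c/cc meet in 0. 0c->1: no, c/a meet in 1. 0c->2: ok.
aa: 1a undefined. 1a->0: ok.
ab: 1b undefined. 1b->0: ok.
ac: 1c undefined. 1c->0: ok.
ba: 2a undefined. 2a->0: ok.
bb: 2b undefined. 2b->0: no, c/cbb meet in 2. 2b->1: no, cbc/cbb meet in 0. 2b->2: no, c/cbb meet in 2. Open state 3: 2b->3.
bc: 2c undefined. 2c->0: ok.
bba: 3a undefined. 3a->0: ok.
bbb: 3b undefined. 3b->0: ok.
bbc: 3c undefined. 3c->0: no, cbc/cbb meet in 0. 3c->1: no, c/bbcbb meet in 2. 3c->2: ok.
All examples now run through 4 states with every (state, symbol) defined. Accept strings end in {2}, Reject strings end in {0,1}; accept={2}.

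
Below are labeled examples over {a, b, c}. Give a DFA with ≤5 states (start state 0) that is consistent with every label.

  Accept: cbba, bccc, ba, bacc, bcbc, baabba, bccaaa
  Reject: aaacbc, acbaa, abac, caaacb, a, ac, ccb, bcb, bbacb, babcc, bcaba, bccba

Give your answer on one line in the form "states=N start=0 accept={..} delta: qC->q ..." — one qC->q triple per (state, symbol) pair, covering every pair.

State merging on the prefix tree: take the shortest (then alphabetical) example prefix whose next move is undefined and point that move at state 0, else 1, else 2, ...; a target is out if some Accept/Reject pair would then sit in one state with the same input left (inseparable). If every existing state is out, open a new one.
a: 0a undefined. 0a->0: ok.
b: 0b undefined. 0b->0: no, ba/a meet in 0. Open state 1: 0b->1.
c: 0c undefined. 0c->0: ok.
ba: 1a undefined. 1a->0: no, ba/acbaa meet in 0. 1a->1: no, ba/acbaa meet in 1. Open state 2: 1a->2.
bb: 1b undefined. 1b->0: no, cbba/a meet in 0. 1b->1: ok.
bc: 1c undefined. 1c->0: no, cbba/bcaba meet in 2. 1c->1: no, cbba/bccba meet in 2. 1c->2: no, cbba/aaacbc meet in 2. Open state 3: 1c->3.
baa: 2a undefined. 2a->0: ok.
bab: 2b undefined. 2b->0: ok.
bac: 2c undefined. 2c->0: no, bacc/acbaa meet in 0. 2c->1: no, bacc/aaacbc meet in 3. 2c->2: no, cbba/abac meet in 2. 2c->3: ok.
bca: 3a undefined. 3a->0: no, cbba/bcaba meet in 2. 3a->1: no, cbba/bcaba meet in 2. 3a->2: ok.
bcb: 3b undefined. 3b->0: no, bcbc/acbaa meet in 0. 3b->1: no, bcbc/aaacbc meet in 3. 3b->2: no, cbba/bcb meet in 2. 3b->3: ok.
bcc: 3c undefined. 3c->0: no, cbba/bccba meet in 2. 3c->1: no, cbba/bccba meet in 2. 3c->2: no, bccc/aaacbc meet in 3. 3c->3: no, cbba/bccba meet in 2. Open state 4: 3c->4.
bcca: 4a undefined. 4a->0: no, bccaaa/acbaa meet in 0. 4a->1: no, bccaaa/acbaa meet in 0. 4a->2: no, bccaaa/acbaa meet in 0. 4a->3: no, bccaaa/acbaa meet in 0. 4a->4: ok.
bccb: 4b undefined. 4b->0: ok.
bccc: 4c undefined. 4c->0: no, bccc/acbaa meet in 0. 4c->1: no, bccc/caaacb meet in 1. 4c->2: ok.
All examples now run through 5 states with every (state, symbol) defined. Accept strings end in {2,4}, Reject strings end in {0,1,3}; accept={2,4}.

states=5 start=0 accept={2,4} delta: 0a->0 0b->1 0c->0 1a->2 1b->1 1c->3 2a->0 2b->0 2c->3 3a->2 3b->3 3c->4 4a->4 4b->0 4c->2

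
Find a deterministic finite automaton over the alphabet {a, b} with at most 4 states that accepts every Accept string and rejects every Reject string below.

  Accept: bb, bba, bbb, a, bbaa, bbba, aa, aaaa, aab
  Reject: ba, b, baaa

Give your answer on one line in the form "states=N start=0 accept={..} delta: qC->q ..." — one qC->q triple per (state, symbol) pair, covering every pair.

Grow the machine one transition at a time. Run the examples from 0; the earliest place one falls off (shortest prefix, ties alphabetical) gets sent to the lowest-numbered state that keeps every Accept/Reject pair distinguishable — a pair clashes when both reach the same state with identical unread suffix — and to a fresh state only if none does.
a: 0a undefined. 0a->0: no, aab/b meet in 0 with "b" left. Open state 1: 0a->1.
b: 0b undefined. 0b->0: no, bb/b meet in 0. 0b->1: no, a/b meet in 1. Open state 2: 0b->2.
aa: 1a undefined. 1a->0: no, aab/b meet in 2. 1a->1: ok.
ba: 2a undefined. 2a->0: no, a/baaa meet in 1. 2a->1: no, a/ba meet in 1. 2a->2: ok.
bb: 2b undefined. 2b->0: no, bbb/ba meet in 2. 2b->1: ok.
aab: 1b undefined. 1b->0: ok.
All examples now run through 3 states with every (state, symbol) defined. Accept strings end in {0,1}, Reject strings end in {2}; accept={0,1}.

states=3 start=0 accept={0,1} delta: 0a->1 0b->2 1a->1 1b->0 2a->2 2b->1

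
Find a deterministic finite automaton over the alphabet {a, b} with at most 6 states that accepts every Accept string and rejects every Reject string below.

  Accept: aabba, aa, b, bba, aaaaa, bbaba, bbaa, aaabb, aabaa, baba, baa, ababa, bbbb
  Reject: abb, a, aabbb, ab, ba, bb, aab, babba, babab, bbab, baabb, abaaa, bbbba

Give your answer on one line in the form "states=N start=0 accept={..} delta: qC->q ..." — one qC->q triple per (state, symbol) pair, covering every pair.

states=6 start=0 accept={0,2,3,5} delta: 0a->1 0b->2 1a->3 1b->1 2a->4 2b->4 3a->2 3b->1 4a->3 4b->5 5a->2 5b->0

State merging on the prefix tree: take the shortest (then alphabetical) example prefix whose next move is undefined and point that move at state 0, else 1, else 2, ...; a target is out if some Accept/Reject pair would then sit in one state with the same input left (inseparable). If every existing state is out, open a new one.
a: 0a undefined. 0a->0: no, aa/a meet in 0. Open state 1: 0a->1.
b: 0b undefined. 0b->0: no, b/bb meet in 0. 0b->1: no, aabba/babba meet in 1 with "abba" left. Open state 2: 0b->2.
aa: 1a undefined. 1a->0: no, b/aab meet in 2. 1a->1: no, aa/a meet in 1. 1a->2: no, bbbb/aabbb meet in 2 with "bbb" left. Open state 3: 1a->3.
ab: 1b undefined. 1b->0: no, b/abb meet in 2. 1b->1: ok.
ba: 2a undefined. 2a->0: no, b/babab meet in 2. 2a->1: no, aa/babba meet in 3. 2a->2: no, b/ba meet in 2. 2a->3: no, aabba/babba meet in 3 with "bba" left. Open state 4: 2a->4.
bb: 2b undefined. 2b->0: no, bba/abb meet in 1. 2b->1: no, aa/bbbba meet in 3. 2b->2: no, b/bb meet in 2. 2b->3: no, aabba/bbbba meet in 3 with "bba" left. 2b->4: ok.
aaa: 3a undefined. 3a->0: no, aaabb/ba meet in 4. 3a->1: no, aa/abaaa meet in 3. 3a->2: ok.
aab: 3b undefined. 3b->0: no, aabba/aabbb meet in 4. 3b->1: ok.
baa: 4a undefined. 4a->0: no, b/bbab meet in 2. 4a->1: no, bba/abb meet in 1. 4a->2: no, bbaa/ba meet in 4. 4a->3: ok.
bab: 4b undefined. 4b->0: no, baba/abb meet in 1. 4b->1: no, aabba/babba meet in 3. 4b->2: no, aabba/babba meet in 3. 4b->3: no, aabba/babba meet in 3. 4b->4: no, aabba/babba meet in 3. Open state 5: 4b->5.
baba: 5a undefined. 5a->0: no, b/babab meet in 2. 5a->1: no, baba/abb meet in 1. 5a->2: ok.
babb: 5b undefined. 5b->0: ok.
All examples now run through 6 states with every (state, symbol) defined. Accept strings end in {0,2,3,5}, Reject strings end in {1,4}; accept={0,2,3,5}.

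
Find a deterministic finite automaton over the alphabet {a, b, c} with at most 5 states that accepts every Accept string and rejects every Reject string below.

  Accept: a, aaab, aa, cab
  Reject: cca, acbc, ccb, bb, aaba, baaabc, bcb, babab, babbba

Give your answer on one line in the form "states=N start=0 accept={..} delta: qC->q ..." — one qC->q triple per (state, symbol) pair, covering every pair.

Grow the machine one transition at a time. Run the examples from 0; the earliest place one falls off (shortest prefix, ties alphabetical) gets sent to the lowest-numbered state that keeps every Accept/Reject pair distinguishable — a pair clashes when both reach the same state with identical unread suffix — and to a fresh state only if none does.
a: 0a undefined. 0a->0: ok.
b: 0b undefined. 0b->0: no, a/bb meet in 0. Open state 1: 0b->1.
c: 0c undefined. 0c->0: no, a/cca meet in 0. 0c->1: ok.
ba: 1a undefined. 1a->0: no, a/aaba meet in 0. 1a->1: no, aaab/aaba meet in 1. Open state 2: 1a->2.
bb: 1b undefined. 1b->0: no, a/bb meet in 0. 1b->1: no, aaab/bb meet in 1. 1b->2: ok.
bc: 1c undefined. 1c->0: no, a/cca meet in 0. 1c->1: ok.
baa: 2a undefined. 2a->0: no, aaab/baaabc meet in 1. 2a->1: ok.
bab: 2b undefined. 2b->0: no, aaab/baaabc meet in 1. 2b->1: no, aaab/baaabc meet in 1. 2b->2: no, aaab/babbba meet in 1. Open state 3: 2b->3.
acbc: 2c undefined. 2c->0: no, a/acbc meet in 0. 2c->1: no, aaab/acbc meet in 1. 2c->2: ok.
baba: 3a undefined. 3a->0: no, aaab/babab meet in 1. 3a->1: ok.
babb: 3b undefined. 3b->0: ok.
baaabc: 3c undefined. 3c->0: no, a/baaabc meet in 0. 3c->1: no, aaab/baaabc meet in 1. 3c->2: ok.
All examples now run through 4 states with every (state, symbol) defined. Accept strings end in {0,1,3}, Reject strings end in {2}; accept={0,1,3}.

states=4 start=0 accept={0,1,3} delta: 0a->0 0b->1 0c->1 1a->2 1b->2 1c->1 2a->1 2b->3 2c->2 3a->1 3b->0 3c->2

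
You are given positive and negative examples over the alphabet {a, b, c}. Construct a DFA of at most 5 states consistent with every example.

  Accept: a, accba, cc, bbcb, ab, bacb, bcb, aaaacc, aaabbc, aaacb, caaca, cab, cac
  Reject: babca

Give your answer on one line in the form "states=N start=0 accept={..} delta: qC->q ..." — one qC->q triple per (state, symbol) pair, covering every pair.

State merging on the prefix tree: take the shortest (then alphabetical) example prefix whose next move is undefined and point that move at state 0, else 1, else 2, ...; a target is out if some Accept/Reject pair would then sit in one state with the same input left (inseparable). If every existing state is out, open a new one.
a: 0a undefined. 0a->0: ok.
b: 0b undefined. 0b->0: ok.
c: 0c undefined. 0c->0: no, a/babca meet in 0. Open state 1: 0c->1.
ca: 1a undefined. 1a->0: no, a/babca meet in 0. 1a->1: no, aaabbc/babca meet in 1. Open state 2: 1a->2.
cc: 1c undefined. 1c->0: ok.
bcb: 1b undefined. 1b->0: ok.
caa: 2a undefined. 2a->0: no, caaca/babca meet in 2. 2a->1: ok.
cab: 2b undefined. 2b->0: ok.
cac: 2c undefined. 2c->0: ok.
All examples now run through 3 states with every (state, symbol) defined. Accept strings end in {0,1}, Reject strings end in {2}; accept={0,1}.

states=3 start=0 accept={0,1} delta: 0a->0 0b->0 0c->1 1a->2 1b->0 1c->0 2a->1 2b->0 2c->0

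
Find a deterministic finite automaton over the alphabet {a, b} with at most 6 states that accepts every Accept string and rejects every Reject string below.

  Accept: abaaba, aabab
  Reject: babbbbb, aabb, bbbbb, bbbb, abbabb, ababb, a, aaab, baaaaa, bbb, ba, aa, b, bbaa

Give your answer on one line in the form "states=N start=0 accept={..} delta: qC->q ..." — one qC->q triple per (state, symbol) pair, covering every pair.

states=4 start=0 accept={3} delta: 0a->0 0b->1 1a->2 1b->0 2a->2 2b->3 3a->3 3b->0

State merging on the prefix tree: take the shortest (then alphabetical) example prefix whose next move is undefined and point that move at state 0, else 1, else 2, ...; a target is out if some Accept/Reject pair would then sit in one state with the same input left (inseparable). If every existing state is out, open a new one.
a: 0a undefined. 0a->0: ok.
b: 0b undefined. 0b->0: no, abaaba/babbbbb meet in 0. Open state 1: 0b->1.
ba: 1a undefined. 1a->0: no, abaaba/a meet in 0. 1a->1: no, aabab/aabb meet in 1 with "b" left. Open state 2: 1a->2.
bb: 1b undefined. 1b->0: ok.
baa: 2a undefined. 2a->0: no, abaaba/ba meet in 2. 2a->1: no, abaaba/aabb meet in 0. 2a->2: ok.
bab: 2b undefined. 2b->0: no, abaaba/babbbbb meet in 0. 2b->1: no, abaaba/baaaaa meet in 2. 2b->2: no, abaaba/babbbbb meet in 2. Open state 3: 2b->3.
babb: 3b undefined. 3b->0: ok.
abaaba: 3a undefined. 3a->0: no, abaaba/aabb meet in 0. 3a->1: no, abaaba/babbbbb meet in 1. 3a->2: no, abaaba/baaaaa meet in 2. 3a->3: ok.
All examples now run through 4 states with every (state, symbol) defined. Accept strings end in {3}, Reject strings end in {0,1,2}; accept={3}.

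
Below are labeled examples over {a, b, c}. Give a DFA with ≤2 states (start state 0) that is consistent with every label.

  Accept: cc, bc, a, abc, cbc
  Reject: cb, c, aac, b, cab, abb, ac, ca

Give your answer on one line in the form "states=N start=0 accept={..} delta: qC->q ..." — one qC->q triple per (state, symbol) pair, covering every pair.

states=2 start=0 accept={0} delta: 0a->0 0b->1 0c->1 1a->1 1b->1 1c->0

Grow the machine one transition at a time. Run the examples from 0; the earliest place one falls off (shortest prefix, ties alphabetical) gets sent to the lowest-numbered state that keeps every Accept/Reject pair distinguishable — a pair clashes when both reach the same state with identical unread suffix — and to a fresh state only if none does.
a: 0a undefined. 0a->0: ok.
b: 0b undefined. 0b->0: no, bc/c meet in 0 with "c" left. Open state 1: 0b->1.
c: 0c undefined. 0c->0: no, cc/c meet in 0. 0c->1: ok.
bc: 1c undefined. 1c->0: ok.
ca: 1a undefined. 1a->0: no, cc/ca meet in 0. 1a->1: ok.
cb: 1b undefined. 1b->0: no, cc/cb meet in 0. 1b->1: ok.
All examples now run through 2 states with every (state, symbol) defined. Accept strings end in {0}, Reject strings end in {1}; accept={0}.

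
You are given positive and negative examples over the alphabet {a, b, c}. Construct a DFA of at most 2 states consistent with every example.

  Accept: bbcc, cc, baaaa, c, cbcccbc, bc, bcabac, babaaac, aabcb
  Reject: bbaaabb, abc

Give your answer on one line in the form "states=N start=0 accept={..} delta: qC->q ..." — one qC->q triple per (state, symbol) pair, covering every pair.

Grow the machine one transition at a time. Run the examples from 0; the earliest place one falls off (shortest prefix, ties alphabetical) gets sent to the lowest-numbered state that keeps every Accept/Reject pair distinguishable — a pair clashes when both reach the same state with identical unread suffix — and to a fresh state only if none does.
a: 0a undefined. 0a->0: no, bc/abc meet in 0 with "bc" left. Open state 1: 0a->1.
b: 0b undefined. 0b->0: ok.
c: 0c undefined. 0c->0: ok.
aa: 1a undefined. 1a->0: ok.
ab: 1b undefined. 1b->0: no, bbcc/bbaaabb meet in 0. 1b->1: ok.
abc: 1c undefined. 1c->0: no, bbcc/abc meet in 0. 1c->1: ok.
All examples now run through 2 states with every (state, symbol) defined. Accept strings end in {0}, Reject strings end in {1}; accept={0}.

states=2 start=0 accept={0} delta: 0a->1 0b->0 0c->0 1a->0 1b->1 1c->1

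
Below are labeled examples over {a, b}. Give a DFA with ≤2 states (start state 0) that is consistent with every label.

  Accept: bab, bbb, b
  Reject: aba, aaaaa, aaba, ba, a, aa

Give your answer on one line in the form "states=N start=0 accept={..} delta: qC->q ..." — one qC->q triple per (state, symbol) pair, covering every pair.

states=2 start=0 accept={1} delta: 0a->0 0b->1 1a->0 1b->0

Fold the examples into a partial DFA from state 0: repeatedly fix the first undefined (state, symbol) met by the shortest-then-alphabetical prefix, trying targets in increasing order and rejecting any under which an Accept and a Reject string meet in one state with the same remainder; add a state when all current targets are rejected. Accepting states are where Accept strings end.
a: 0a undefined. 0a->0: ok.
b: 0b undefined. 0b->0: no, bab/aba meet in 0. Open state 1: 0b->1.
ba: 1a undefined. 1a->0: ok.
bb: 1b undefined. 1b->0: ok.
All examples now run through 2 states with every (state, symbol) defined. Accept strings end in {1}, Reject strings end in {0}; accept={1}.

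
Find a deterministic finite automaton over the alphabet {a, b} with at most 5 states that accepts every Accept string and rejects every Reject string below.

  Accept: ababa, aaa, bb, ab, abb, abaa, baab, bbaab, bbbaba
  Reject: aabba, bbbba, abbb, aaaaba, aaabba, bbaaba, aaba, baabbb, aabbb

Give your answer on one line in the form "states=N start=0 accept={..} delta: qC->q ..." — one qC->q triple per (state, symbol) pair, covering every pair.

State merging on the prefix tree: take the shortest (then alphabetical) example prefix whose next move is undefined and point that move at state 0, else 1, else 2, ...; a target is out if some Accept/Reject pair would then sit in one state with the same input left (inseparable). If every existing state is out, open a new one.
a: 0a undefined. 0a->0: ok.
b: 0b undefined. 0b->0: no, ababa/aabba meet in 0. Open state 1: 0b->1.
ba: 1a undefined. 1a->0: no, ababa/aaaaba meet in 0. 1a->1: no, ababa/aabba meet in 1 with "ba" left. Open state 2: 1a->2.
bb: 1b undefined. 1b->0: no, aaa/aabba meet in 0. 1b->1: no, bb/abbb meet in 1. 1b->2: no, bb/aaaaba meet in 2. Open state 3: 1b->3.
baa: 2a undefined. 2a->0: ok.
bba: 3a undefined. 3a->0: no, aaa/aabba meet in 0. 3a->1: no, ababa/bbaaba meet in 2 with "ba" left. 3a->2: ok.
bbb: 3b undefined. 3b->0: no, aaa/abbb meet in 0. 3b->1: no, ab/abbb meet in 1. 3b->2: no, ababa/bbbba meet in 2 with "ba" left. 3b->3: no, bb/abbb meet in 3. Open state 4: 3b->4.
abab: 2b undefined. 2b->0: ok.
bbba: 4a undefined. 4a->0: no, bbbaba/aabba meet in 2. 4a->1: no, bbbaba/aabba meet in 2. 4a->2: ok.
bbbb: 4b undefined. 4b->0: no, ababa/bbbba meet in 0. 4b->1: ok.
All examples now run through 5 states with every (state, symbol) defined. Accept strings end in {0,1,3}, Reject strings end in {2,4}; accept={0,1,3}.

states=5 start=0 accept={0,1,3} delta: 0a->0 0b->1 1a->2 1b->3 2a->0 2b->0 3a->2 3b->4 4a->2 4b->1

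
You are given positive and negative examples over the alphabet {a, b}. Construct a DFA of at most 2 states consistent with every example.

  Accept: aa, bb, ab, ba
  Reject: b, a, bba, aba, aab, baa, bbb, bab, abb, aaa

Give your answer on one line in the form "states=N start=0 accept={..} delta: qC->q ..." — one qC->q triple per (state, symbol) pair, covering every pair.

Grow the machine one transition at a time. Run the examples from 0; the earliest place one falls off (shortest prefix, ties alphabetical) gets sent to the lowest-numbered state that keeps every Accept/Reject pair distinguishable — a pair clashes when both reach the same state with identical unread suffix — and to a fresh state only if none does.
a: 0a undefined. 0a->0: no, aa/a meet in 0. Open state 1: 0a->1.
b: 0b undefined. 0b->0: no, aa/baa meet in 1 with "a" left. 0b->1: ok.
aa: 1a undefined. 1a->0: ok.
ab: 1b undefined. 1b->0: ok.
All examples now run through 2 states with every (state, symbol) defined. Accept strings end in {0}, Reject strings end in {1}; accept={0}.

states=2 start=0 accept={0} delta: 0a->1 0b->1 1a->0 1b->0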